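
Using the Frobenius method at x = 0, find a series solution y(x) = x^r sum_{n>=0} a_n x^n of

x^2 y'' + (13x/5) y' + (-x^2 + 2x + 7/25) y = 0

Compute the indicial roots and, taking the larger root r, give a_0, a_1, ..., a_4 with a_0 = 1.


Write in Frobenius form y'' + (p(x)/x) y' + (q(x)/x^2) y = 0:
  p(x) = 13/5,  q(x) = -x^2 + 2x + 7/25.
Indicial equation: r(r-1) + (13/5) r + (7/25) = 0 -> roots r_1 = -1/5, r_2 = -7/5.
Take r = r_1 = -1/5. Let y(x) = x^r sum_{n>=0} a_n x^n with a_0 = 1.
Substitute y = x^r sum a_n x^n and match x^{r+n}. The recurrence is
  D(n) a_n + 2 a_{n-1} - 1 a_{n-2} = 0,  where D(n) = (r+n)(r+n-1) + (13/5)(r+n) + (7/25).
  a_n = [-2 a_{n-1} + 1 a_{n-2}] / D(n).
Since the indicial polynomial factors as (r - r_1)(r - r_2), D(n) = (r_1 + n - r_1)(r_1 + n - r_2) = n(n + 6/5).
Evaluating step by step (a_0 = 1):
  n = 1: D(1) = 1(1 + 6/5) = 11/5; numerator = -2(1) = -2; a_1 = (-2)/(11/5) = -10/11
  n = 2: D(2) = 2(2 + 6/5) = 32/5; numerator = -2(-10/11) + 1(1) = 31/11; a_2 = (31/11)/(32/5) = 155/352
  n = 3: D(3) = 3(3 + 6/5) = 63/5; numerator = -2(155/352) + 1(-10/11) = -315/176; a_3 = (-315/176)/(63/5) = -25/176
  n = 4: D(4) = 4(4 + 6/5) = 104/5; numerator = -2(-25/176) + 1(155/352) = 255/352; a_4 = (255/352)/(104/5) = 1275/36608

r = -1/5; a_0 = 1; a_1 = -10/11; a_2 = 155/352; a_3 = -25/176; a_4 = 1275/36608


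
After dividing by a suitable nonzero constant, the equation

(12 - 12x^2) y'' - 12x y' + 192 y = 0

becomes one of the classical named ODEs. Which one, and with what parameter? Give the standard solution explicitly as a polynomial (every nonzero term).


All three coefficients share the factor 12; dividing through by 12 gives  (1 - x^2) y'' - x y' + 16 y = 0.
This matches the Chebyshev equation (1 - x^2) y'' - x y' + n^2 y = 0 (note the -x y' term, not -2x y') with n^2 = 16, so n = 4; the polynomial solution is T_4(x).
With y = sum_k a_k x^k, matching x^k gives (k+2)(k+1) a_{k+2} = (k^2 - n^2) a_k = (k - 4)(k + 4) a_k. The right side vanishes at k = 4, so the series with the parity of 4 terminates at degree 4.
Standard normalization: leading coefficient of T_n is 2^(n-1), so a_4 = 2^3 = 8. Work downward with a_k = (k+1)(k+2) a_{k+2} / ((k - 4)(k + 4)):
  a_2 = (3)(4)(8) / ((2 - 4)(2 + 4)) = 96/(-12) = -8
  a_0 = (1)(2)(-8) / ((0 - 4)(0 + 4)) = -16/(-16) = 1
Hence T_4(x) = 8 x^4 - 8 x^2 + 1.

T_4(x); series = 8 x^4 - 8 x^2 + 1


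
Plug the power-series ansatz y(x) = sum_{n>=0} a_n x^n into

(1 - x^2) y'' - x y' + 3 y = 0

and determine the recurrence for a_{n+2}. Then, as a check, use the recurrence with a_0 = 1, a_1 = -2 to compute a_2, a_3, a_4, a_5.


Substitute y = sum_n a_n x^n.
(1 - 1 x^2) y'' contributes (n+2)(n+1) a_{n+2} - n(n-1) a_n at x^n.
-x y'(x) contributes -n a_n at x^n.
3 y(x) contributes 3 a_n at x^n.
Matching x^n: (n+2)(n+1) a_{n+2} + (-n(n-1) - n + 3) a_n = 0.
Thus a_{n+2} = (n(n-1) + n - 3) / ((n+1)(n+2)) * a_n.

Check with a_0 = 1, a_1 = -2 (apply the recurrence for n = 0, 1, 2, 3): a_0 = 1, a_1 = -2, a_2 = -3/2, a_3 = 2/3, a_4 = -1/8, a_5 = 1/5.

a_(n+2) = (n(n-1) + n - 3) / ((n+1)(n+2)) * a_n; check: a_0 = 1, a_1 = -2, a_2 = -3/2, a_3 = 2/3, a_4 = -1/8, a_5 = 1/5


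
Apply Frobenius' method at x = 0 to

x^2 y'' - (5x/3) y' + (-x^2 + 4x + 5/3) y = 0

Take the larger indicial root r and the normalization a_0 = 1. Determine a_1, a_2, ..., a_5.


Write in Frobenius form y'' + (p(x)/x) y' + (q(x)/x^2) y = 0:
  p(x) = -5/3,  q(x) = -x^2 + 4x + 5/3.
Indicial equation: r(r-1) + (-5/3) r + (5/3) = 0 -> roots r_1 = 5/3, r_2 = 1.
Take r = r_1 = 5/3. Let y(x) = x^r sum_{n>=0} a_n x^n with a_0 = 1.
Substitute y = x^r sum a_n x^n and match x^{r+n}. The recurrence is
  D(n) a_n + 4 a_{n-1} - 1 a_{n-2} = 0,  where D(n) = (r+n)(r+n-1) + (-5/3)(r+n) + (5/3).
  a_n = [-4 a_{n-1} + 1 a_{n-2}] / D(n).
Since the indicial polynomial factors as (r - r_1)(r - r_2), D(n) = (r_1 + n - r_1)(r_1 + n - r_2) = n(n + 2/3).
Evaluating step by step (a_0 = 1):
  n = 1: D(1) = 1(1 + 2/3) = 5/3; numerator = -4(1) = -4; a_1 = (-4)/(5/3) = -12/5
  n = 2: D(2) = 2(2 + 2/3) = 16/3; numerator = -4(-12/5) + 1(1) = 53/5; a_2 = (53/5)/(16/3) = 159/80
  n = 3: D(3) = 3(3 + 2/3) = 11; numerator = -4(159/80) + 1(-12/5) = -207/20; a_3 = (-207/20)/(11) = -207/220
  n = 4: D(4) = 4(4 + 2/3) = 56/3; numerator = -4(-207/220) + 1(159/80) = 5061/880; a_4 = (5061/880)/(56/3) = 2169/7040
  n = 5: D(5) = 5(5 + 2/3) = 85/3; numerator = -4(2169/7040) + 1(-207/220) = -765/352; a_5 = (-765/352)/(85/3) = -27/352

r = 5/3; a_0 = 1; a_1 = -12/5; a_2 = 159/80; a_3 = -207/220; a_4 = 2169/7040; a_5 = -27/352


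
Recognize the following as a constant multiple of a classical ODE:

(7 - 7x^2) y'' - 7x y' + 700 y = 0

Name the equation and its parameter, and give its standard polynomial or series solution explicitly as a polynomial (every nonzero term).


All three coefficients share the factor 7; dividing through by 7 gives  (1 - x^2) y'' - x y' + 100 y = 0.
This matches the Chebyshev equation (1 - x^2) y'' - x y' + n^2 y = 0 (note the -x y' term, not -2x y') with n^2 = 100, so n = 10; the polynomial solution is T_10(x).
With y = sum_k a_k x^k, matching x^k gives (k+2)(k+1) a_{k+2} = (k^2 - n^2) a_k = (k - 10)(k + 10) a_k. The right side vanishes at k = 10, so the series with the parity of 10 terminates at degree 10.
Standard normalization: leading coefficient of T_n is 2^(n-1), so a_10 = 2^9 = 512. Work downward with a_k = (k+1)(k+2) a_{k+2} / ((k - 10)(k + 10)):
  a_8 = (9)(10)(512) / ((8 - 10)(8 + 10)) = 46080/(-36) = -1280
  a_6 = (7)(8)(-1280) / ((6 - 10)(6 + 10)) = -71680/(-64) = 1120
  a_4 = (5)(6)(1120) / ((4 - 10)(4 + 10)) = 33600/(-84) = -400
  a_2 = (3)(4)(-400) / ((2 - 10)(2 + 10)) = -4800/(-96) = 50
  a_0 = (1)(2)(50) / ((0 - 10)(0 + 10)) = 100/(-100) = -1
Hence T_10(x) = 512 x^10 - 1280 x^8 + 1120 x^6 - 400 x^4 + 50 x^2 - 1.

T_10(x); series = 512 x^10 - 1280 x^8 + 1120 x^6 - 400 x^4 + 50 x^2 - 1


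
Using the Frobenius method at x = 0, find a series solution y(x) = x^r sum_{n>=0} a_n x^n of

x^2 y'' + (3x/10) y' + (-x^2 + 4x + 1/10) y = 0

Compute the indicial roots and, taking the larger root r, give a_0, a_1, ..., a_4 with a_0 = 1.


Write in Frobenius form y'' + (p(x)/x) y' + (q(x)/x^2) y = 0:
  p(x) = 3/10,  q(x) = -x^2 + 4x + 1/10.
Indicial equation: r(r-1) + (3/10) r + (1/10) = 0 -> roots r_1 = 1/2, r_2 = 1/5.
Take r = r_1 = 1/2. Let y(x) = x^r sum_{n>=0} a_n x^n with a_0 = 1.
Substitute y = x^r sum a_n x^n and match x^{r+n}. The recurrence is
  D(n) a_n + 4 a_{n-1} - 1 a_{n-2} = 0,  where D(n) = (r+n)(r+n-1) + (3/10)(r+n) + (1/10).
  a_n = [-4 a_{n-1} + 1 a_{n-2}] / D(n).
Since the indicial polynomial factors as (r - r_1)(r - r_2), D(n) = (r_1 + n - r_1)(r_1 + n - r_2) = n(n + 3/10).
Evaluating step by step (a_0 = 1):
  n = 1: D(1) = 1(1 + 3/10) = 13/10; numerator = -4(1) = -4; a_1 = (-4)/(13/10) = -40/13
  n = 2: D(2) = 2(2 + 3/10) = 23/5; numerator = -4(-40/13) + 1(1) = 173/13; a_2 = (173/13)/(23/5) = 865/299
  n = 3: D(3) = 3(3 + 3/10) = 99/10; numerator = -4(865/299) + 1(-40/13) = -4380/299; a_3 = (-4380/299)/(99/10) = -14600/9867
  n = 4: D(4) = 4(4 + 3/10) = 86/5; numerator = -4(-14600/9867) + 1(865/299) = 86945/9867; a_4 = (86945/9867)/(86/5) = 434725/848562

r = 1/2; a_0 = 1; a_1 = -40/13; a_2 = 865/299; a_3 = -14600/9867; a_4 = 434725/848562


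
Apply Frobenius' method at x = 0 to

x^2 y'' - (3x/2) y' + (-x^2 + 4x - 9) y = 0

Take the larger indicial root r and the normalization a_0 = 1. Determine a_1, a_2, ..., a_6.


Write in Frobenius form y'' + (p(x)/x) y' + (q(x)/x^2) y = 0:
  p(x) = -3/2,  q(x) = -x^2 + 4x - 9.
Indicial equation: r(r-1) + (-3/2) r + (-9) = 0 -> roots r_1 = 9/2, r_2 = -2.
Take r = r_1 = 9/2. Let y(x) = x^r sum_{n>=0} a_n x^n with a_0 = 1.
Substitute y = x^r sum a_n x^n and match x^{r+n}. The recurrence is
  D(n) a_n + 4 a_{n-1} - 1 a_{n-2} = 0,  where D(n) = (r+n)(r+n-1) + (-3/2)(r+n) + (-9).
  a_n = [-4 a_{n-1} + 1 a_{n-2}] / D(n).
Since the indicial polynomial factors as (r - r_1)(r - r_2), D(n) = (r_1 + n - r_1)(r_1 + n - r_2) = n(n + 13/2).
Evaluating step by step (a_0 = 1):
  n = 1: D(1) = 1(1 + 13/2) = 15/2; numerator = -4(1) = -4; a_1 = (-4)/(15/2) = -8/15
  n = 2: D(2) = 2(2 + 13/2) = 17; numerator = -4(-8/15) + 1(1) = 47/15; a_2 = (47/15)/(17) = 47/255
  n = 3: D(3) = 3(3 + 13/2) = 57/2; numerator = -4(47/255) + 1(-8/15) = -108/85; a_3 = (-108/85)/(57/2) = -72/1615
  n = 4: D(4) = 4(4 + 13/2) = 42; numerator = -4(-72/1615) + 1(47/255) = 1757/4845; a_4 = (1757/4845)/(42) = 251/29070
  n = 5: D(5) = 5(5 + 13/2) = 115/2; numerator = -4(251/29070) + 1(-72/1615) = -230/2907; a_5 = (-230/2907)/(115/2) = -4/2907
  n = 6: D(6) = 6(6 + 13/2) = 75; numerator = -4(-4/2907) + 1(251/29070) = 137/9690; a_6 = (137/9690)/(75) = 137/726750

r = 9/2; a_0 = 1; a_1 = -8/15; a_2 = 47/255; a_3 = -72/1615; a_4 = 251/29070; a_5 = -4/2907; a_6 = 137/726750


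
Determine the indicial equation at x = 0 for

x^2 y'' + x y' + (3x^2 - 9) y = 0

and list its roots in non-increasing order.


Divide by x^2 to reach normal form y'' + P_1(x) y' + P_2(x) y = 0 with P_1(x) = 1/x and P_2(x) = 3 - 9/x^2.
x = 0 is a singular point because the y'-coefficient 1/x has a pole at x = 0 and the y-coefficient 3 - 9/x^2 has a pole at x = 0.
It is a regular singular point because x P_1(x) = p(x) = 1 and x^2 P_2(x) = q(x) = 3x^2 - 9 are polynomials, hence analytic at x = 0.
p(0) = 1,  q(0) = -9.
Indicial equation: r(r-1) + p(0) r + q(0) = 0, i.e. r^2 + (p(0) - 1) r + q(0) = 0, i.e. r^2 - 9 = 0.
Discriminant: (0)^2 - 4(-9) = 36, so r = (0 ± 6)/2.
Solving: r_1 = 3, r_2 = -3.

indicial: r^2 - 9 = 0; roots r_1 = 3, r_2 = -3


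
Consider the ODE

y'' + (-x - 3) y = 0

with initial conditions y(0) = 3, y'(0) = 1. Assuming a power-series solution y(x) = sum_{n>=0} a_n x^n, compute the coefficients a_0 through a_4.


Ansatz: y(x) = sum_{n>=0} a_n x^n, so y'(x) = sum_{n>=1} n a_n x^(n-1) and y''(x) = sum_{n>=2} n(n-1) a_n x^(n-2).
Substitute into P(x) y'' + Q(x) y' + R(x) y = 0 with P(x) = 1, Q(x) = 0, R(x) = -x - 3, and match powers of x.
Initial conditions: a_0 = 3, a_1 = 1.
Setting the coefficient of each power of x to zero and solving order by order (substituting the coefficients already found):
  x^0: 2 a_2 - 3 a_0 = 0  ->  2 a_2 = 3 a_0 = 9  ->  a_2 = 9/2
  x^1: 6 a_3 - 3 a_1 - a_0 = 0  ->  6 a_3 = 3 a_1 + a_0 = 6  ->  a_3 = 1
  x^2: 12 a_4 - 3 a_2 - a_1 = 0  ->  12 a_4 = 3 a_2 + a_1 = 29/2  ->  a_4 = 29/24
Truncated series: y(x) = 3 + x + (9/2) x^2 + x^3 + (29/24) x^4 + O(x^5).

a_0 = 3; a_1 = 1; a_2 = 9/2; a_3 = 1; a_4 = 29/24


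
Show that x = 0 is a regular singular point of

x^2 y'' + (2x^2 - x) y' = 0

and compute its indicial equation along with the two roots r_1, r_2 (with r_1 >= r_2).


Divide by x^2 to reach normal form y'' + P_1(x) y' + P_2(x) y = 0 with P_1(x) = 2 - 1/x and P_2(x) = 0.
x = 0 is a singular point because the y'-coefficient 2 - 1/x has a pole at x = 0.
It is a regular singular point because x P_1(x) = p(x) = 2x - 1 and x^2 P_2(x) = q(x) = 0 are polynomials, hence analytic at x = 0.
p(0) = -1,  q(0) = 0.
Indicial equation: r(r-1) + p(0) r + q(0) = 0, i.e. r^2 + (p(0) - 1) r + q(0) = 0, i.e. r^2 - 2 r = 0.
Discriminant: (-2)^2 - 4(0) = 4, so r = (2 ± 2)/2.
Solving: r_1 = 2, r_2 = 0.

indicial: r^2 - 2 r = 0; roots r_1 = 2, r_2 = 0


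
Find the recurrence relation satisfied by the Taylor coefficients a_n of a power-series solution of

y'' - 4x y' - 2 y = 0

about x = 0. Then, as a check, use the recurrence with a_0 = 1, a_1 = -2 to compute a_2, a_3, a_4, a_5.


Substitute y = sum_n a_n x^n.
y''(x) has coefficient (n+2)(n+1) a_{n+2} at x^n;
-4 x y'(x) has coefficient -4 n a_n at x^n (shift);
-2 y(x) has coefficient -2 a_n at x^n.
Matching x^n: (n+2)(n+1) a_{n+2} + (-4n - 2) a_n = 0.
Thus a_{n+2} = (4n + 2) / ((n+1)(n+2)) * a_n.

Check with a_0 = 1, a_1 = -2 (apply the recurrence for n = 0, 1, 2, 3): a_0 = 1, a_1 = -2, a_2 = 1, a_3 = -2, a_4 = 5/6, a_5 = -7/5.

a_(n+2) = (4n + 2) / ((n+1)(n+2)) * a_n; check: a_0 = 1, a_1 = -2, a_2 = 1, a_3 = -2, a_4 = 5/6, a_5 = -7/5


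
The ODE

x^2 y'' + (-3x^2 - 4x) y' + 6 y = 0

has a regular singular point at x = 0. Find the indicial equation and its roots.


Divide by x^2 to reach normal form y'' + P_1(x) y' + P_2(x) y = 0 with P_1(x) = -3 - 4/x and P_2(x) = 6/x^2.
x = 0 is a singular point because the y'-coefficient -3 - 4/x has a pole at x = 0 and the y-coefficient 6/x^2 has a pole at x = 0.
It is a regular singular point because x P_1(x) = p(x) = -3x - 4 and x^2 P_2(x) = q(x) = 6 are polynomials, hence analytic at x = 0.
p(0) = -4,  q(0) = 6.
Indicial equation: r(r-1) + p(0) r + q(0) = 0, i.e. r^2 + (p(0) - 1) r + q(0) = 0, i.e. r^2 - 5 r + 6 = 0.
Discriminant: (-5)^2 - 4(6) = 1, so r = (5 ± 1)/2.
Solving: r_1 = 3, r_2 = 2.

indicial: r^2 - 5 r + 6 = 0; roots r_1 = 3, r_2 = 2


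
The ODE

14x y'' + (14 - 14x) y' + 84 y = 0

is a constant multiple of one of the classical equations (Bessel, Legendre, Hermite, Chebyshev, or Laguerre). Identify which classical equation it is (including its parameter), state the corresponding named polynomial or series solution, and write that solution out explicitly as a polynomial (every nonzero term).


All three coefficients share the factor 14; dividing through by 14 gives  x y'' + (1 - x) y' + 6 y = 0.
This matches the Laguerre equation x y'' + (1 - x) y' + n y = 0 with n = 6; the polynomial solution is L_6(x).
With y = sum_k a_k x^k, matching x^k gives (k+1)k a_{k+1} + (k+1) a_{k+1} - k a_k + n a_k = 0, i.e. (k+1)^2 a_{k+1} = (k - n) a_k = (k - 6) a_k. The right side vanishes at k = 6, so the series terminates at degree 6.
Standard normalization L_n(0) = 1 gives a_0 = 1. Work upward with a_{k+1} = (k - 6) a_k / (k+1)^2:
  a_1 = (0 - 6)(1) / 1^2 = -6/1 = -6
  a_2 = (1 - 6)(-6) / 2^2 = 30/4 = 15/2
  a_3 = (2 - 6)(15/2) / 3^2 = -30/9 = -10/3
  a_4 = (3 - 6)(-10/3) / 4^2 = 10/16 = 5/8
  a_5 = (4 - 6)(5/8) / 5^2 = (-5/4)/25 = -1/20
  a_6 = (5 - 6)(-1/20) / 6^2 = (1/20)/36 = 1/720
Hence L_6(x) = x^6/720 - x^5/20 + 5 x^4/8 - 10 x^3/3 + 15 x^2/2 - 6 x + 1.

L_6(x); series = x^6/720 - x^5/20 + 5 x^4/8 - 10 x^3/3 + 15 x^2/2 - 6 x + 1


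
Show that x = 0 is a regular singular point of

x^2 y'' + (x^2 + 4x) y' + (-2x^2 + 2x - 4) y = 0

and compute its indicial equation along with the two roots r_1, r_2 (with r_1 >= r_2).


Divide by x^2 to reach normal form y'' + P_1(x) y' + P_2(x) y = 0 with P_1(x) = 1 + 4/x and P_2(x) = -2 + 2/x - 4/x^2.
x = 0 is a singular point because the y'-coefficient 1 + 4/x has a pole at x = 0 and the y-coefficient -2 + 2/x - 4/x^2 has a pole at x = 0.
It is a regular singular point because x P_1(x) = p(x) = x + 4 and x^2 P_2(x) = q(x) = -2x^2 + 2x - 4 are polynomials, hence analytic at x = 0.
p(0) = 4,  q(0) = -4.
Indicial equation: r(r-1) + p(0) r + q(0) = 0, i.e. r^2 + (p(0) - 1) r + q(0) = 0, i.e. r^2 + 3 r - 4 = 0.
Discriminant: (3)^2 - 4(-4) = 25, so r = (-3 ± 5)/2.
Solving: r_1 = 1, r_2 = -4.

indicial: r^2 + 3 r - 4 = 0; roots r_1 = 1, r_2 = -4


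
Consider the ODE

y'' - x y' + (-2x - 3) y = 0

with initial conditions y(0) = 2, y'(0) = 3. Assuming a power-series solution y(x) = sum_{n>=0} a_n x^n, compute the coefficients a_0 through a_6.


Ansatz: y(x) = sum_{n>=0} a_n x^n, so y'(x) = sum_{n>=1} n a_n x^(n-1) and y''(x) = sum_{n>=2} n(n-1) a_n x^(n-2).
Substitute into P(x) y'' + Q(x) y' + R(x) y = 0 with P(x) = 1, Q(x) = -x, R(x) = -2x - 3, and match powers of x.
Initial conditions: a_0 = 2, a_1 = 3.
Setting the coefficient of each power of x to zero and solving order by order (substituting the coefficients already found):
  x^0: 2 a_2 - 3 a_0 = 0  ->  2 a_2 = 3 a_0 = 6  ->  a_2 = 3
  x^1: 6 a_3 - 4 a_1 - 2 a_0 = 0  ->  6 a_3 = 4 a_1 + 2 a_0 = 16  ->  a_3 = 8/3
  x^2: 12 a_4 - 5 a_2 - 2 a_1 = 0  ->  12 a_4 = 5 a_2 + 2 a_1 = 21  ->  a_4 = 7/4
  x^3: 20 a_5 - 6 a_3 - 2 a_2 = 0  ->  20 a_5 = 6 a_3 + 2 a_2 = 22  ->  a_5 = 11/10
  x^4: 30 a_6 - 7 a_4 - 2 a_3 = 0  ->  30 a_6 = 7 a_4 + 2 a_3 = 211/12  ->  a_6 = 211/360
Truncated series: y(x) = 2 + 3 x + 3 x^2 + (8/3) x^3 + (7/4) x^4 + (11/10) x^5 + (211/360) x^6 + O(x^7).

a_0 = 2; a_1 = 3; a_2 = 3; a_3 = 8/3; a_4 = 7/4; a_5 = 11/10; a_6 = 211/360


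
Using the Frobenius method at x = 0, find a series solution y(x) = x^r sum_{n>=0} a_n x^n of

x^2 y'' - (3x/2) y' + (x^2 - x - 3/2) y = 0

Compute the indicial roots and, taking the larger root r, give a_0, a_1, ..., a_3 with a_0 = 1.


Write in Frobenius form y'' + (p(x)/x) y' + (q(x)/x^2) y = 0:
  p(x) = -3/2,  q(x) = x^2 - x - 3/2.
Indicial equation: r(r-1) + (-3/2) r + (-3/2) = 0 -> roots r_1 = 3, r_2 = -1/2.
Take r = r_1 = 3. Let y(x) = x^r sum_{n>=0} a_n x^n with a_0 = 1.
Substitute y = x^r sum a_n x^n and match x^{r+n}. The recurrence is
  D(n) a_n - 1 a_{n-1} + 1 a_{n-2} = 0,  where D(n) = (r+n)(r+n-1) + (-3/2)(r+n) + (-3/2).
  a_n = [1 a_{n-1} - 1 a_{n-2}] / D(n).
Since the indicial polynomial factors as (r - r_1)(r - r_2), D(n) = (r_1 + n - r_1)(r_1 + n - r_2) = n(n + 7/2).
Evaluating step by step (a_0 = 1):
  n = 1: D(1) = 1(1 + 7/2) = 9/2; numerator = 1(1) = 1; a_1 = (1)/(9/2) = 2/9
  n = 2: D(2) = 2(2 + 7/2) = 11; numerator = 1(2/9) - 1(1) = -7/9; a_2 = (-7/9)/(11) = -7/99
  n = 3: D(3) = 3(3 + 7/2) = 39/2; numerator = 1(-7/99) - 1(2/9) = -29/99; a_3 = (-29/99)/(39/2) = -58/3861

r = 3; a_0 = 1; a_1 = 2/9; a_2 = -7/99; a_3 = -58/3861


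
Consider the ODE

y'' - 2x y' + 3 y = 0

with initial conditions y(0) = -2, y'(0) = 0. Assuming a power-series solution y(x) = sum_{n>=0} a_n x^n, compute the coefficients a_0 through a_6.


Ansatz: y(x) = sum_{n>=0} a_n x^n, so y'(x) = sum_{n>=1} n a_n x^(n-1) and y''(x) = sum_{n>=2} n(n-1) a_n x^(n-2).
Substitute into P(x) y'' + Q(x) y' + R(x) y = 0 with P(x) = 1, Q(x) = -2x, R(x) = 3, and match powers of x.
Initial conditions: a_0 = -2, a_1 = 0.
Setting the coefficient of each power of x to zero and solving order by order (substituting the coefficients already found):
  x^0: 2 a_2 + 3 a_0 = 0  ->  2 a_2 = -3 a_0 = 6  ->  a_2 = 3
  x^1: 6 a_3 + a_1 = 0  ->  6 a_3 = -a_1 = 0  ->  a_3 = 0
  x^2: 12 a_4 - a_2 = 0  ->  12 a_4 = a_2 = 3  ->  a_4 = 1/4
  x^3: 20 a_5 - 3 a_3 = 0  ->  20 a_5 = 3 a_3 = 0  ->  a_5 = 0
  x^4: 30 a_6 - 5 a_4 = 0  ->  30 a_6 = 5 a_4 = 5/4  ->  a_6 = 1/24
Truncated series: y(x) = -2 + 3 x^2 + (1/4) x^4 + (1/24) x^6 + O(x^7).

a_0 = -2; a_1 = 0; a_2 = 3; a_3 = 0; a_4 = 1/4; a_5 = 0; a_6 = 1/24


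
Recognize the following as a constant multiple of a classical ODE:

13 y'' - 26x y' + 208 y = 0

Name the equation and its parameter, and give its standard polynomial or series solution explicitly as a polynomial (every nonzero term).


All three coefficients share the factor 13; dividing through by 13 gives  y'' - 2x y' + 16 y = 0.
This matches the Hermite equation y'' - 2x y' + 2n y = 0 with 2n = 16, so n = 8; the polynomial solution is H_8(x).
With y = sum_k a_k x^k, matching x^k gives (k+2)(k+1) a_{k+2} = 2(k - n) a_k = 2(k - 8) a_k. The right side vanishes at k = 8, so the series with the parity of 8 terminates at degree 8.
Standard normalization: leading coefficient of H_n is 2^n, so a_8 = 2^8 = 256. Work downward with a_k = (k+1)(k+2) a_{k+2} / (2(k - n)):
  a_6 = (7)(8)(256) / (2(6 - 8)) = 14336/(-4) = -3584
  a_4 = (5)(6)(-3584) / (2(4 - 8)) = -107520/(-8) = 13440
  a_2 = (3)(4)(13440) / (2(2 - 8)) = 161280/(-12) = -13440
  a_0 = (1)(2)(-13440) / (2(0 - 8)) = -26880/(-16) = 1680
Hence H_8(x) = 256 x^8 - 3584 x^6 + 13440 x^4 - 13440 x^2 + 1680.

H_8(x); series = 256 x^8 - 3584 x^6 + 13440 x^4 - 13440 x^2 + 1680


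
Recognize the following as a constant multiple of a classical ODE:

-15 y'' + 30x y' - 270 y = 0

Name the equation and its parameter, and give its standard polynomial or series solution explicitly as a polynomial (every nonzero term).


All three coefficients share the factor -15; dividing through by -15 gives  y'' - 2x y' + 18 y = 0.
This matches the Hermite equation y'' - 2x y' + 2n y = 0 with 2n = 18, so n = 9; the polynomial solution is H_9(x).
With y = sum_k a_k x^k, matching x^k gives (k+2)(k+1) a_{k+2} = 2(k - n) a_k = 2(k - 9) a_k. The right side vanishes at k = 9, so the series with the parity of 9 terminates at degree 9.
Standard normalization: leading coefficient of H_n is 2^n, so a_9 = 2^9 = 512. Work downward with a_k = (k+1)(k+2) a_{k+2} / (2(k - n)):
  a_7 = (8)(9)(512) / (2(7 - 9)) = 36864/(-4) = -9216
  a_5 = (6)(7)(-9216) / (2(5 - 9)) = -387072/(-8) = 48384
  a_3 = (4)(5)(48384) / (2(3 - 9)) = 967680/(-12) = -80640
  a_1 = (2)(3)(-80640) / (2(1 - 9)) = -483840/(-16) = 30240
Hence H_9(x) = 512 x^9 - 9216 x^7 + 48384 x^5 - 80640 x^3 + 30240 x.

H_9(x); series = 512 x^9 - 9216 x^7 + 48384 x^5 - 80640 x^3 + 30240 x


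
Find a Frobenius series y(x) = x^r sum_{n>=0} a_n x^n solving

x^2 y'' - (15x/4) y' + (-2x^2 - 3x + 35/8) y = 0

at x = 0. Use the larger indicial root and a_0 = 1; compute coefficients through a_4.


Write in Frobenius form y'' + (p(x)/x) y' + (q(x)/x^2) y = 0:
  p(x) = -15/4,  q(x) = -2x^2 - 3x + 35/8.
Indicial equation: r(r-1) + (-15/4) r + (35/8) = 0 -> roots r_1 = 7/2, r_2 = 5/4.
Take r = r_1 = 7/2. Let y(x) = x^r sum_{n>=0} a_n x^n with a_0 = 1.
Substitute y = x^r sum a_n x^n and match x^{r+n}. The recurrence is
  D(n) a_n - 3 a_{n-1} - 2 a_{n-2} = 0,  where D(n) = (r+n)(r+n-1) + (-15/4)(r+n) + (35/8).
  a_n = [3 a_{n-1} + 2 a_{n-2}] / D(n).
Since the indicial polynomial factors as (r - r_1)(r - r_2), D(n) = (r_1 + n - r_1)(r_1 + n - r_2) = n(n + 9/4).
Evaluating step by step (a_0 = 1):
  n = 1: D(1) = 1(1 + 9/4) = 13/4; numerator = 3(1) = 3; a_1 = (3)/(13/4) = 12/13
  n = 2: D(2) = 2(2 + 9/4) = 17/2; numerator = 3(12/13) + 2(1) = 62/13; a_2 = (62/13)/(17/2) = 124/221
  n = 3: D(3) = 3(3 + 9/4) = 63/4; numerator = 3(124/221) + 2(12/13) = 60/17; a_3 = (60/17)/(63/4) = 80/357
  n = 4: D(4) = 4(4 + 9/4) = 25; numerator = 3(80/357) + 2(124/221) = 2776/1547; a_4 = (2776/1547)/(25) = 2776/38675

r = 7/2; a_0 = 1; a_1 = 12/13; a_2 = 124/221; a_3 = 80/357; a_4 = 2776/38675


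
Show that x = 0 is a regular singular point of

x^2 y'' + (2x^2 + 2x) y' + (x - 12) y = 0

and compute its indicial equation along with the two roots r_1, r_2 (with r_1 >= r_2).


Divide by x^2 to reach normal form y'' + P_1(x) y' + P_2(x) y = 0 with P_1(x) = 2 + 2/x and P_2(x) = 1/x - 12/x^2.
x = 0 is a singular point because the y'-coefficient 2 + 2/x has a pole at x = 0 and the y-coefficient 1/x - 12/x^2 has a pole at x = 0.
It is a regular singular point because x P_1(x) = p(x) = 2x + 2 and x^2 P_2(x) = q(x) = x - 12 are polynomials, hence analytic at x = 0.
p(0) = 2,  q(0) = -12.
Indicial equation: r(r-1) + p(0) r + q(0) = 0, i.e. r^2 + (p(0) - 1) r + q(0) = 0, i.e. r^2 + 1 r - 12 = 0.
Discriminant: (1)^2 - 4(-12) = 49, so r = (-1 ± 7)/2.
Solving: r_1 = 3, r_2 = -4.

indicial: r^2 + 1 r - 12 = 0; roots r_1 = 3, r_2 = -4


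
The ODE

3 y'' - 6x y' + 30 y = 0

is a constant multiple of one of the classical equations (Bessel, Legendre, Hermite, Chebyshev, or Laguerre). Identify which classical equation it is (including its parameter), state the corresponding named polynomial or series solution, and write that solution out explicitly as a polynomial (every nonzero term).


All three coefficients share the factor 3; dividing through by 3 gives  y'' - 2x y' + 10 y = 0.
This matches the Hermite equation y'' - 2x y' + 2n y = 0 with 2n = 10, so n = 5; the polynomial solution is H_5(x).
With y = sum_k a_k x^k, matching x^k gives (k+2)(k+1) a_{k+2} = 2(k - n) a_k = 2(k - 5) a_k. The right side vanishes at k = 5, so the series with the parity of 5 terminates at degree 5.
Standard normalization: leading coefficient of H_n is 2^n, so a_5 = 2^5 = 32. Work downward with a_k = (k+1)(k+2) a_{k+2} / (2(k - n)):
  a_3 = (4)(5)(32) / (2(3 - 5)) = 640/(-4) = -160
  a_1 = (2)(3)(-160) / (2(1 - 5)) = -960/(-8) = 120
Hence H_5(x) = 32 x^5 - 160 x^3 + 120 x.

H_5(x); series = 32 x^5 - 160 x^3 + 120 x


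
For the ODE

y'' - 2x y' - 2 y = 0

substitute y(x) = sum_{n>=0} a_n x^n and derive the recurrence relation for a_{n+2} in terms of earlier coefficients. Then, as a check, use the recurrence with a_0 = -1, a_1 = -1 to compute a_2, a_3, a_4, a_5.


Substitute y = sum_n a_n x^n.
y''(x) has coefficient (n+2)(n+1) a_{n+2} at x^n;
-2 x y'(x) has coefficient -2 n a_n at x^n (shift);
-2 y(x) has coefficient -2 a_n at x^n.
Matching x^n: (n+2)(n+1) a_{n+2} + (-2n - 2) a_n = 0.
Thus a_{n+2} = (2n + 2) / ((n+1)(n+2)) * a_n.

Check with a_0 = -1, a_1 = -1 (apply the recurrence for n = 0, 1, 2, 3): a_0 = -1, a_1 = -1, a_2 = -1, a_3 = -2/3, a_4 = -1/2, a_5 = -4/15.

a_(n+2) = (2n + 2) / ((n+1)(n+2)) * a_n; check: a_0 = -1, a_1 = -1, a_2 = -1, a_3 = -2/3, a_4 = -1/2, a_5 = -4/15


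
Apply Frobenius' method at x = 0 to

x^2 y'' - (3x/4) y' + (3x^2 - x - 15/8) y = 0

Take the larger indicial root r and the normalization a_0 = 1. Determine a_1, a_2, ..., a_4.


Write in Frobenius form y'' + (p(x)/x) y' + (q(x)/x^2) y = 0:
  p(x) = -3/4,  q(x) = 3x^2 - x - 15/8.
Indicial equation: r(r-1) + (-3/4) r + (-15/8) = 0 -> roots r_1 = 5/2, r_2 = -3/4.
Take r = r_1 = 5/2. Let y(x) = x^r sum_{n>=0} a_n x^n with a_0 = 1.
Substitute y = x^r sum a_n x^n and match x^{r+n}. The recurrence is
  D(n) a_n - 1 a_{n-1} + 3 a_{n-2} = 0,  where D(n) = (r+n)(r+n-1) + (-3/4)(r+n) + (-15/8).
  a_n = [1 a_{n-1} - 3 a_{n-2}] / D(n).
Since the indicial polynomial factors as (r - r_1)(r - r_2), D(n) = (r_1 + n - r_1)(r_1 + n - r_2) = n(n + 13/4).
Evaluating step by step (a_0 = 1):
  n = 1: D(1) = 1(1 + 13/4) = 17/4; numerator = 1(1) = 1; a_1 = (1)/(17/4) = 4/17
  n = 2: D(2) = 2(2 + 13/4) = 21/2; numerator = 1(4/17) - 3(1) = -47/17; a_2 = (-47/17)/(21/2) = -94/357
  n = 3: D(3) = 3(3 + 13/4) = 75/4; numerator = 1(-94/357) - 3(4/17) = -346/357; a_3 = (-346/357)/(75/4) = -1384/26775
  n = 4: D(4) = 4(4 + 13/4) = 29; numerator = 1(-1384/26775) - 3(-94/357) = 19766/26775; a_4 = (19766/26775)/(29) = 19766/776475

r = 5/2; a_0 = 1; a_1 = 4/17; a_2 = -94/357; a_3 = -1384/26775; a_4 = 19766/776475


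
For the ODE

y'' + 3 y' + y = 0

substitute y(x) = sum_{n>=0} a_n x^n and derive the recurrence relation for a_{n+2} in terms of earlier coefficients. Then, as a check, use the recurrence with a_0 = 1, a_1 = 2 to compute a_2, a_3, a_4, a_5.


Substitute y = sum_n a_n x^n.
y''(x) has coefficient (n+2)(n+1) a_{n+2} at x^n;
3 y'(x) has coefficient 3 (n+1) a_{n+1} at x^n;
y(x) has coefficient 1 a_n at x^n.
Matching x^n: (n+2)(n+1) a_{n+2} + 3 (n+1) a_{n+1} + 1 a_n = 0.
Thus a_{n+2} = [-3 (n+1) a_{n+1} - 1 a_n] / ((n+1)(n+2)).

Check with a_0 = 1, a_1 = 2 (apply the recurrence for n = 0, 1, 2, 3): a_0 = 1, a_1 = 2, a_2 = -7/2, a_3 = 19/6, a_4 = -25/12, a_5 = 131/120.

a_(n+2) = [-3 (n+1) a_(n+1) - 1 a_n] / ((n+1)(n+2)); check: a_0 = 1, a_1 = 2, a_2 = -7/2, a_3 = 19/6, a_4 = -25/12, a_5 = 131/120


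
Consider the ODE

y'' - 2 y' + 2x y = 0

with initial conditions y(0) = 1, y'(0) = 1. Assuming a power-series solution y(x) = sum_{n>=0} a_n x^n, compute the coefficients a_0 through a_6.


Ansatz: y(x) = sum_{n>=0} a_n x^n, so y'(x) = sum_{n>=1} n a_n x^(n-1) and y''(x) = sum_{n>=2} n(n-1) a_n x^(n-2).
Substitute into P(x) y'' + Q(x) y' + R(x) y = 0 with P(x) = 1, Q(x) = -2, R(x) = 2x, and match powers of x.
Initial conditions: a_0 = 1, a_1 = 1.
Setting the coefficient of each power of x to zero and solving order by order (substituting the coefficients already found):
  x^0: 2 a_2 - 2 a_1 = 0  ->  2 a_2 = 2 a_1 = 2  ->  a_2 = 1
  x^1: 6 a_3 - 4 a_2 + 2 a_0 = 0  ->  6 a_3 = 4 a_2 - 2 a_0 = 2  ->  a_3 = 1/3
  x^2: 12 a_4 - 6 a_3 + 2 a_1 = 0  ->  12 a_4 = 6 a_3 - 2 a_1 = 0  ->  a_4 = 0
  x^3: 20 a_5 - 8 a_4 + 2 a_2 = 0  ->  20 a_5 = 8 a_4 - 2 a_2 = -2  ->  a_5 = -1/10
  x^4: 30 a_6 - 10 a_5 + 2 a_3 = 0  ->  30 a_6 = 10 a_5 - 2 a_3 = -5/3  ->  a_6 = -1/18
Truncated series: y(x) = 1 + x + x^2 + (1/3) x^3 - (1/10) x^5 - (1/18) x^6 + O(x^7).

a_0 = 1; a_1 = 1; a_2 = 1; a_3 = 1/3; a_4 = 0; a_5 = -1/10; a_6 = -1/18


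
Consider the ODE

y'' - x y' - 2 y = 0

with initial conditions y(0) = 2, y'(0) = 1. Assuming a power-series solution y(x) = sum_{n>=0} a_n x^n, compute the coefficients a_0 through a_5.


Ansatz: y(x) = sum_{n>=0} a_n x^n, so y'(x) = sum_{n>=1} n a_n x^(n-1) and y''(x) = sum_{n>=2} n(n-1) a_n x^(n-2).
Substitute into P(x) y'' + Q(x) y' + R(x) y = 0 with P(x) = 1, Q(x) = -x, R(x) = -2, and match powers of x.
Initial conditions: a_0 = 2, a_1 = 1.
Setting the coefficient of each power of x to zero and solving order by order (substituting the coefficients already found):
  x^0: 2 a_2 - 2 a_0 = 0  ->  2 a_2 = 2 a_0 = 4  ->  a_2 = 2
  x^1: 6 a_3 - 3 a_1 = 0  ->  6 a_3 = 3 a_1 = 3  ->  a_3 = 1/2
  x^2: 12 a_4 - 4 a_2 = 0  ->  12 a_4 = 4 a_2 = 8  ->  a_4 = 2/3
  x^3: 20 a_5 - 5 a_3 = 0  ->  20 a_5 = 5 a_3 = 5/2  ->  a_5 = 1/8
Truncated series: y(x) = 2 + x + 2 x^2 + (1/2) x^3 + (2/3) x^4 + (1/8) x^5 + O(x^6).

a_0 = 2; a_1 = 1; a_2 = 2; a_3 = 1/2; a_4 = 2/3; a_5 = 1/8


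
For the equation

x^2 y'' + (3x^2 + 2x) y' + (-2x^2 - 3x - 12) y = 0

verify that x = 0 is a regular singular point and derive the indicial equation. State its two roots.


Divide by x^2 to reach normal form y'' + P_1(x) y' + P_2(x) y = 0 with P_1(x) = 3 + 2/x and P_2(x) = -2 - 3/x - 12/x^2.
x = 0 is a singular point because the y'-coefficient 3 + 2/x has a pole at x = 0 and the y-coefficient -2 - 3/x - 12/x^2 has a pole at x = 0.
It is a regular singular point because x P_1(x) = p(x) = 3x + 2 and x^2 P_2(x) = q(x) = -2x^2 - 3x - 12 are polynomials, hence analytic at x = 0.
p(0) = 2,  q(0) = -12.
Indicial equation: r(r-1) + p(0) r + q(0) = 0, i.e. r^2 + (p(0) - 1) r + q(0) = 0, i.e. r^2 + 1 r - 12 = 0.
Discriminant: (1)^2 - 4(-12) = 49, so r = (-1 ± 7)/2.
Solving: r_1 = 3, r_2 = -4.

indicial: r^2 + 1 r - 12 = 0; roots r_1 = 3, r_2 = -4


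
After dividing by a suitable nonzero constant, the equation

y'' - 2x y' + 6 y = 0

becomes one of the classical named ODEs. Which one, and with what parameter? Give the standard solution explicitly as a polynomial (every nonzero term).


The equation is already in a standard form:  y'' - 2x y' + 6 y = 0.
This matches the Hermite equation y'' - 2x y' + 2n y = 0 with 2n = 6, so n = 3; the polynomial solution is H_3(x).
With y = sum_k a_k x^k, matching x^k gives (k+2)(k+1) a_{k+2} = 2(k - n) a_k = 2(k - 3) a_k. The right side vanishes at k = 3, so the series with the parity of 3 terminates at degree 3.
Standard normalization: leading coefficient of H_n is 2^n, so a_3 = 2^3 = 8. Work downward with a_k = (k+1)(k+2) a_{k+2} / (2(k - n)):
  a_1 = (2)(3)(8) / (2(1 - 3)) = 48/(-4) = -12
Hence H_3(x) = 8 x^3 - 12 x.

H_3(x); series = 8 x^3 - 12 x


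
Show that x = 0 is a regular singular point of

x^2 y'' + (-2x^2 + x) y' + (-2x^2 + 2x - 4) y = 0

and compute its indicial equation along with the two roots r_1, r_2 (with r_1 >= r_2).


Divide by x^2 to reach normal form y'' + P_1(x) y' + P_2(x) y = 0 with P_1(x) = -2 + 1/x and P_2(x) = -2 + 2/x - 4/x^2.
x = 0 is a singular point because the y'-coefficient -2 + 1/x has a pole at x = 0 and the y-coefficient -2 + 2/x - 4/x^2 has a pole at x = 0.
It is a regular singular point because x P_1(x) = p(x) = 1 - 2x and x^2 P_2(x) = q(x) = -2x^2 + 2x - 4 are polynomials, hence analytic at x = 0.
p(0) = 1,  q(0) = -4.
Indicial equation: r(r-1) + p(0) r + q(0) = 0, i.e. r^2 + (p(0) - 1) r + q(0) = 0, i.e. r^2 - 4 = 0.
Discriminant: (0)^2 - 4(-4) = 16, so r = (0 ± 4)/2.
Solving: r_1 = 2, r_2 = -2.

indicial: r^2 - 4 = 0; roots r_1 = 2, r_2 = -2


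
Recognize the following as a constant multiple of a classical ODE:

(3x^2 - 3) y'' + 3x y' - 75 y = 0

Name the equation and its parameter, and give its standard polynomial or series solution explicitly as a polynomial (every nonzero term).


All three coefficients share the factor -3; dividing through by -3 gives  (1 - x^2) y'' - x y' + 25 y = 0.
This matches the Chebyshev equation (1 - x^2) y'' - x y' + n^2 y = 0 (note the -x y' term, not -2x y') with n^2 = 25, so n = 5; the polynomial solution is T_5(x).
With y = sum_k a_k x^k, matching x^k gives (k+2)(k+1) a_{k+2} = (k^2 - n^2) a_k = (k - 5)(k + 5) a_k. The right side vanishes at k = 5, so the series with the parity of 5 terminates at degree 5.
Standard normalization: leading coefficient of T_n is 2^(n-1), so a_5 = 2^4 = 16. Work downward with a_k = (k+1)(k+2) a_{k+2} / ((k - 5)(k + 5)):
  a_3 = (4)(5)(16) / ((3 - 5)(3 + 5)) = 320/(-16) = -20
  a_1 = (2)(3)(-20) / ((1 - 5)(1 + 5)) = -120/(-24) = 5
Hence T_5(x) = 16 x^5 - 20 x^3 + 5 x.

T_5(x); series = 16 x^5 - 20 x^3 + 5 x


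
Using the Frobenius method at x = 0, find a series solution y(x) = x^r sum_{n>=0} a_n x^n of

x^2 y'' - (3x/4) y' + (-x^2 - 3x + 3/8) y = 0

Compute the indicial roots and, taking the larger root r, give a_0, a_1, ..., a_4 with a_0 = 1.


Write in Frobenius form y'' + (p(x)/x) y' + (q(x)/x^2) y = 0:
  p(x) = -3/4,  q(x) = -x^2 - 3x + 3/8.
Indicial equation: r(r-1) + (-3/4) r + (3/8) = 0 -> roots r_1 = 3/2, r_2 = 1/4.
Take r = r_1 = 3/2. Let y(x) = x^r sum_{n>=0} a_n x^n with a_0 = 1.
Substitute y = x^r sum a_n x^n and match x^{r+n}. The recurrence is
  D(n) a_n - 3 a_{n-1} - 1 a_{n-2} = 0,  where D(n) = (r+n)(r+n-1) + (-3/4)(r+n) + (3/8).
  a_n = [3 a_{n-1} + 1 a_{n-2}] / D(n).
Since the indicial polynomial factors as (r - r_1)(r - r_2), D(n) = (r_1 + n - r_1)(r_1 + n - r_2) = n(n + 5/4).
Evaluating step by step (a_0 = 1):
  n = 1: D(1) = 1(1 + 5/4) = 9/4; numerator = 3(1) = 3; a_1 = (3)/(9/4) = 4/3
  n = 2: D(2) = 2(2 + 5/4) = 13/2; numerator = 3(4/3) + 1(1) = 5; a_2 = (5)/(13/2) = 10/13
  n = 3: D(3) = 3(3 + 5/4) = 51/4; numerator = 3(10/13) + 1(4/3) = 142/39; a_3 = (142/39)/(51/4) = 568/1989
  n = 4: D(4) = 4(4 + 5/4) = 21; numerator = 3(568/1989) + 1(10/13) = 1078/663; a_4 = (1078/663)/(21) = 154/1989

r = 3/2; a_0 = 1; a_1 = 4/3; a_2 = 10/13; a_3 = 568/1989; a_4 = 154/1989


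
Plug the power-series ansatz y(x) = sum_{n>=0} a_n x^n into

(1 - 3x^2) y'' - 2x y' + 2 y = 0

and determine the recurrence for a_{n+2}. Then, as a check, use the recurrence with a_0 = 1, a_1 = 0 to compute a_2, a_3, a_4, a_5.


Substitute y = sum_n a_n x^n.
(1 - 3 x^2) y'' contributes (n+2)(n+1) a_{n+2} - 3 n(n-1) a_n at x^n.
-2 x y'(x) contributes -2 n a_n at x^n.
2 y(x) contributes 2 a_n at x^n.
Matching x^n: (n+2)(n+1) a_{n+2} + (-3 n(n-1) - 2 n + 2) a_n = 0.
Thus a_{n+2} = (3 n(n-1) + 2 n - 2) / ((n+1)(n+2)) * a_n.

Check with a_0 = 1, a_1 = 0 (apply the recurrence for n = 0, 1, 2, 3): a_0 = 1, a_1 = 0, a_2 = -1, a_3 = 0, a_4 = -2/3, a_5 = 0.

a_(n+2) = (3 n(n-1) + 2 n - 2) / ((n+1)(n+2)) * a_n; check: a_0 = 1, a_1 = 0, a_2 = -1, a_3 = 0, a_4 = -2/3, a_5 = 0


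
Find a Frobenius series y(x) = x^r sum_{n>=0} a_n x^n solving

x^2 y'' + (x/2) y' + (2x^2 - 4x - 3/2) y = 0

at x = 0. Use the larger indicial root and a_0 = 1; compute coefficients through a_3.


Write in Frobenius form y'' + (p(x)/x) y' + (q(x)/x^2) y = 0:
  p(x) = 1/2,  q(x) = 2x^2 - 4x - 3/2.
Indicial equation: r(r-1) + (1/2) r + (-3/2) = 0 -> roots r_1 = 3/2, r_2 = -1.
Take r = r_1 = 3/2. Let y(x) = x^r sum_{n>=0} a_n x^n with a_0 = 1.
Substitute y = x^r sum a_n x^n and match x^{r+n}. The recurrence is
  D(n) a_n - 4 a_{n-1} + 2 a_{n-2} = 0,  where D(n) = (r+n)(r+n-1) + (1/2)(r+n) + (-3/2).
  a_n = [4 a_{n-1} - 2 a_{n-2}] / D(n).
Since the indicial polynomial factors as (r - r_1)(r - r_2), D(n) = (r_1 + n - r_1)(r_1 + n - r_2) = n(n + 5/2).
Evaluating step by step (a_0 = 1):
  n = 1: D(1) = 1(1 + 5/2) = 7/2; numerator = 4(1) = 4; a_1 = (4)/(7/2) = 8/7
  n = 2: D(2) = 2(2 + 5/2) = 9; numerator = 4(8/7) - 2(1) = 18/7; a_2 = (18/7)/(9) = 2/7
  n = 3: D(3) = 3(3 + 5/2) = 33/2; numerator = 4(2/7) - 2(8/7) = -8/7; a_3 = (-8/7)/(33/2) = -16/231

r = 3/2; a_0 = 1; a_1 = 8/7; a_2 = 2/7; a_3 = -16/231


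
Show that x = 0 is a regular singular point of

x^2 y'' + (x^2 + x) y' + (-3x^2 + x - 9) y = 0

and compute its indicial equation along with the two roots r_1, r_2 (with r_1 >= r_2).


Divide by x^2 to reach normal form y'' + P_1(x) y' + P_2(x) y = 0 with P_1(x) = 1 + 1/x and P_2(x) = -3 + 1/x - 9/x^2.
x = 0 is a singular point because the y'-coefficient 1 + 1/x has a pole at x = 0 and the y-coefficient -3 + 1/x - 9/x^2 has a pole at x = 0.
It is a regular singular point because x P_1(x) = p(x) = x + 1 and x^2 P_2(x) = q(x) = -3x^2 + x - 9 are polynomials, hence analytic at x = 0.
p(0) = 1,  q(0) = -9.
Indicial equation: r(r-1) + p(0) r + q(0) = 0, i.e. r^2 + (p(0) - 1) r + q(0) = 0, i.e. r^2 - 9 = 0.
Discriminant: (0)^2 - 4(-9) = 36, so r = (0 ± 6)/2.
Solving: r_1 = 3, r_2 = -3.

indicial: r^2 - 9 = 0; roots r_1 = 3, r_2 = -3


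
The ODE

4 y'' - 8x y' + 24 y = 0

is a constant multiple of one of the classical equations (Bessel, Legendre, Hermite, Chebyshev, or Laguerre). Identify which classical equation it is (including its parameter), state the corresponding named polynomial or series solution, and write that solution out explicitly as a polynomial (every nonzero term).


All three coefficients share the factor 4; dividing through by 4 gives  y'' - 2x y' + 6 y = 0.
This matches the Hermite equation y'' - 2x y' + 2n y = 0 with 2n = 6, so n = 3; the polynomial solution is H_3(x).
With y = sum_k a_k x^k, matching x^k gives (k+2)(k+1) a_{k+2} = 2(k - n) a_k = 2(k - 3) a_k. The right side vanishes at k = 3, so the series with the parity of 3 terminates at degree 3.
Standard normalization: leading coefficient of H_n is 2^n, so a_3 = 2^3 = 8. Work downward with a_k = (k+1)(k+2) a_{k+2} / (2(k - n)):
  a_1 = (2)(3)(8) / (2(1 - 3)) = 48/(-4) = -12
Hence H_3(x) = 8 x^3 - 12 x.

H_3(x); series = 8 x^3 - 12 x


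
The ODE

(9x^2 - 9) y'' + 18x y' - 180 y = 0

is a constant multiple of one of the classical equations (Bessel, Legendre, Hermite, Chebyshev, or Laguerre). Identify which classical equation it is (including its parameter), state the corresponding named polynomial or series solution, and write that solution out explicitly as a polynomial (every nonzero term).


All three coefficients share the factor -9; dividing through by -9 gives  (1 - x^2) y'' - 2x y' + 20 y = 0.
This matches the Legendre equation (1 - x^2) y'' - 2x y' + n(n+1) y = 0 (note the -2x y' term) with n(n+1) = 20, so n = 4; the polynomial solution is P_4(x).
With y = sum_k a_k x^k, matching x^k gives (k+2)(k+1) a_{k+2} = [k(k+1) - n(n+1)] a_k = (k - 4)(k + 5) a_k. The right side vanishes at k = 4, so the series with the parity of 4 terminates at degree 4.
Standard normalization (P_n(1) = 1): leading coefficient (2n)!/(2^n (n!)^2) = 40320/(16*576) = 35/8, so a_4 = 35/8. Work downward with a_k = (k+1)(k+2) a_{k+2} / ((k - 4)(k + 5)):
  a_2 = (3)(4)(35/8) / ((2 - 4)(2 + 5)) = (105/2)/(-14) = -15/4
  a_0 = (1)(2)(-15/4) / ((0 - 4)(0 + 5)) = (-15/2)/(-20) = 3/8
Hence P_4(x) = 35 x^4/8 - 15 x^2/4 + 3/8.

P_4(x); series = 35 x^4/8 - 15 x^2/4 + 3/8


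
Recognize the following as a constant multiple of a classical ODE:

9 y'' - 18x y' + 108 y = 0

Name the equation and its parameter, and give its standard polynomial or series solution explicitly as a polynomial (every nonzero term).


All three coefficients share the factor 9; dividing through by 9 gives  y'' - 2x y' + 12 y = 0.
This matches the Hermite equation y'' - 2x y' + 2n y = 0 with 2n = 12, so n = 6; the polynomial solution is H_6(x).
With y = sum_k a_k x^k, matching x^k gives (k+2)(k+1) a_{k+2} = 2(k - n) a_k = 2(k - 6) a_k. The right side vanishes at k = 6, so the series with the parity of 6 terminates at degree 6.
Standard normalization: leading coefficient of H_n is 2^n, so a_6 = 2^6 = 64. Work downward with a_k = (k+1)(k+2) a_{k+2} / (2(k - n)):
  a_4 = (5)(6)(64) / (2(4 - 6)) = 1920/(-4) = -480
  a_2 = (3)(4)(-480) / (2(2 - 6)) = -5760/(-8) = 720
  a_0 = (1)(2)(720) / (2(0 - 6)) = 1440/(-12) = -120
Hence H_6(x) = 64 x^6 - 480 x^4 + 720 x^2 - 120.

H_6(x); series = 64 x^6 - 480 x^4 + 720 x^2 - 120


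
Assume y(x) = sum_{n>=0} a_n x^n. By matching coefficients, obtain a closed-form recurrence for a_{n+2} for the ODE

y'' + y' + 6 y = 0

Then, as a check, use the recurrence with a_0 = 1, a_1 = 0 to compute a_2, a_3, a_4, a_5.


Substitute y = sum_n a_n x^n.
y''(x) has coefficient (n+2)(n+1) a_{n+2} at x^n;
y'(x) has coefficient (n+1) a_{n+1} at x^n;
6 y(x) has coefficient 6 a_n at x^n.
Matching x^n: (n+2)(n+1) a_{n+2} + (n+1) a_{n+1} + 6 a_n = 0.
Thus a_{n+2} = [-(n+1) a_{n+1} - 6 a_n] / ((n+1)(n+2)).

Check with a_0 = 1, a_1 = 0 (apply the recurrence for n = 0, 1, 2, 3): a_0 = 1, a_1 = 0, a_2 = -3, a_3 = 1, a_4 = 5/4, a_5 = -11/20.

a_(n+2) = [-(n+1) a_(n+1) - 6 a_n] / ((n+1)(n+2)); check: a_0 = 1, a_1 = 0, a_2 = -3, a_3 = 1, a_4 = 5/4, a_5 = -11/20
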